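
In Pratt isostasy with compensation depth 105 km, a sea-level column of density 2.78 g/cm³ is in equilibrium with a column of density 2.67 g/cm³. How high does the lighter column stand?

ρ_ref D = ρ (D + h) → h = D (ρ_ref − ρ)/ρ.
h = 105 km × (2.78 − 2.67)/2.67 = 4.33 km.

4.33 km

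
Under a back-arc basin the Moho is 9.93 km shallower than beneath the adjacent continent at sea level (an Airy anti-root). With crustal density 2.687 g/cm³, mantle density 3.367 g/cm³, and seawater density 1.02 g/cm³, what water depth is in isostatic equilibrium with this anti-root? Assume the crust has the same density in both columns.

Replacing a thickness d of crust by seawater at the top must be balanced by replacing crust with mantle at the base: d (ρ_c − ρ_w) = a (ρ_m − ρ_c).
d = a (ρ_m − ρ_c)/(ρ_c − ρ_w) = 9.93 km × 0.68/1.667 = 4.05 km.

4.05 km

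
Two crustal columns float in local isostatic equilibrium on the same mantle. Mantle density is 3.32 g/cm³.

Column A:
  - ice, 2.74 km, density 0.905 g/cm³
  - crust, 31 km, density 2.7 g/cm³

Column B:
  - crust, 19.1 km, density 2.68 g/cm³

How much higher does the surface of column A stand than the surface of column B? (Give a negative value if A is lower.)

For any compensation level in the mantle, the mantle terms cancel and isostasy reduces to e = (Σt_A − Σt_B) − (Σ(ρt)_A − Σ(ρt)_B) / ρ_m.
Σt_A = 33.74 km; Σt_B = 19.1 km; Σ(ρt)_A = 86.1797; Σ(ρt)_B = 51.188 (in km·g/cm³).
e = (33.74 − 19.1) − (86.1797 − 51.188) / 3.32 = 4.1 km.

4.1 km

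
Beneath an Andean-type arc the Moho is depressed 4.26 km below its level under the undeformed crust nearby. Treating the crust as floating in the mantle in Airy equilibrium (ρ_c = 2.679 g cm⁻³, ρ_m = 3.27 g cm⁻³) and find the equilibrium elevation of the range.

Equating mass per unit area of the two columns: ρ_c h = (ρ_m − ρ_c) r.
h = r (ρ_m − ρ_c) / ρ_c = 4.26 km × (3.27 − 2.679) / 2.679 = 0.94 km.

0.94 km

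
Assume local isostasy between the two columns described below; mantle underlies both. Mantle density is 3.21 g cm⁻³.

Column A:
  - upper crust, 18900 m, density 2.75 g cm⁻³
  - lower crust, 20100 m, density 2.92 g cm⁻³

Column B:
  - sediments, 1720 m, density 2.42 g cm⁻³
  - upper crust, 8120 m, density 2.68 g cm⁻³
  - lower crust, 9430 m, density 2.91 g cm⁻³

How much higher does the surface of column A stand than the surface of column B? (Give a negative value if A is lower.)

1880 m

For any compensation level in the mantle, the mantle terms cancel and isostasy reduces to e = (Σt_A − Σt_B) − (Σ(ρt)_A − Σ(ρt)_B) / ρ_m.
Σt_A = 39000 m; Σt_B = 19270 m; Σ(ρt)_A = 110667; Σ(ρt)_B = 53365.3 (in m·g cm⁻³).
e = (39000 − 19270) − (110667 − 53365.3) / 3.21 = 1880 m.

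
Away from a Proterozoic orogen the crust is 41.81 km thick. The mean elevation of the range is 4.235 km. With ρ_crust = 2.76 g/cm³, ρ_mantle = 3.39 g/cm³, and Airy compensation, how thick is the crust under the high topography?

Root depth r = h ρ_c / (ρ_m − ρ_c) = 4.235 km × 2.76 / 0.63 = 18.55 km.
Total thickness = T + h + r = 41.81 km + 4.235 km + 18.55 km = 64.6 km.

64.6 km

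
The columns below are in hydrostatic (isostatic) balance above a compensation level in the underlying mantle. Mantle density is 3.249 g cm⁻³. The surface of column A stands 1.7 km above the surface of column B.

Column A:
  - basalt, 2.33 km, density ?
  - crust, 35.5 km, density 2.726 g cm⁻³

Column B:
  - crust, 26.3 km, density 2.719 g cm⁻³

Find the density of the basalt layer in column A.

Take the compensation level at the base of the deeper column (depth z_c below the surface of column A) and equate Σ ρ_i t_i down to z_c; mantle fills any gap and the z_c terms cancel.
Column A: 2.33×ρ + 35.5×2.726 + (z_c − 37.83)×3.249
Column B: 1.7×0 + 26.3×2.719 + (z_c − 1.7 − 26.3)×3.249
The z_c×3.249 term appears on both sides and cancels. Collect the known terms of each column as K = Σ(ρt)_known − 3.249 × (depth of known layers): K_A = 96.773 − 3.249×37.83 = −26.13667; K_B = 71.5097 − 3.249×(1.7 + 26.3) = −19.4623.
Balance: K_A + 2.33×ρ = K_B, so ρ = (K_B − K_A)/2.33 = 6.67437/2.33 = 2.86 g cm⁻³.

2.86 g cm⁻³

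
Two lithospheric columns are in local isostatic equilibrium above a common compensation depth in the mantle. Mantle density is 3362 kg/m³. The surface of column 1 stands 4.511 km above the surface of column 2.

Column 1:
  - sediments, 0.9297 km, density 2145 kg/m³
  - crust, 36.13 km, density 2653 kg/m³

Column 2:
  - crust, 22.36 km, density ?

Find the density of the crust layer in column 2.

Take the compensation level at the base of the deeper column (depth z_c below the surface of column 1) and equate Σ ρ_i t_i down to z_c; mantle fills any gap and the z_c terms cancel.
Column 1: 0.9297×2145 + 36.13×2653 + (z_c − 37.0597)×3362
Column 2: 4.511×0 + 22.36×ρ + (z_c − 4.511 − 22.36)×3362
The z_c×3362 term appears on both sides and cancels. Collect the known terms of each column as K = Σ(ρt)_known − 3362 × (depth of known layers): K_1 = 97847.0965 − 3362×37.0597 = −26747.6149; K_2 = 0 − 3362×(4.511 + 22.36) = −90340.302.
Balance: K_1 = K_2 + 22.36×ρ, so ρ = (K_1 − K_2)/22.36 = 63592.7/22.36 = 2840 kg/m³.

2840 kg/m³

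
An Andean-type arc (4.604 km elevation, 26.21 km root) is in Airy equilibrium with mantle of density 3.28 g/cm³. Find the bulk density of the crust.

2.79 g/cm³

ρ_c h = (ρ_m − ρ_c) r → ρ_c (h + r) = ρ_m r → ρ_c = ρ_m r / (h + r).
ρ_c = 3.28 × 26.21 km / (4.604 km + 26.21 km) = 2.79 g/cm³.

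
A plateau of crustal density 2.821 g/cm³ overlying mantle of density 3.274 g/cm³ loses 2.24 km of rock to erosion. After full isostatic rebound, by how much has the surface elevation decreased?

0.31 km

Rebound u = e ρ_c/ρ_m = 2.24 km × 2.821/3.274 = 1.93 km.
Net surface drop = e − u = 2.24 km − 1.93 km = e (ρ_m − ρ_c)/ρ_m = 0.31 km.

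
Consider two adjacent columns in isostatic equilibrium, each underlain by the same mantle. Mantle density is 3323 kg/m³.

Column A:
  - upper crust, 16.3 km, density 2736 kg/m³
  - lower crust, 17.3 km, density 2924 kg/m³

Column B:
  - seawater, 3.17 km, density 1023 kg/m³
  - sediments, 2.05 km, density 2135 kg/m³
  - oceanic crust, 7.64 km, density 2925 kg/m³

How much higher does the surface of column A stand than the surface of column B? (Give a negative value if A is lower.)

1.11 km

For any compensation level in the mantle, the mantle terms cancel and isostasy reduces to e = (Σt_A − Σt_B) − (Σ(ρt)_A − Σ(ρt)_B) / ρ_m.
Σt_A = 33.6 km; Σt_B = 12.86 km; Σ(ρt)_A = 95182; Σ(ρt)_B = 29966.66 (in km·kg/m³).
e = (33.6 − 12.86) − (95182 − 29966.66) / 3323 = 1.11 km.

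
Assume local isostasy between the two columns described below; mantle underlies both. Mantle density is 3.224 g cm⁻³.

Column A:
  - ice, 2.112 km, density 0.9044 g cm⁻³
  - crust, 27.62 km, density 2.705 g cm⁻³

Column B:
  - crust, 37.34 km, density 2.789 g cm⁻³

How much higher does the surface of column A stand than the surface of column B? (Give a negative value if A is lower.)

For any compensation level in the mantle, the mantle terms cancel and isostasy reduces to e = (Σt_A − Σt_B) − (Σ(ρt)_A − Σ(ρt)_B) / ρ_m.
Σt_A = 29.732 km; Σt_B = 37.34 km; Σ(ρt)_A = 76.6221928; Σ(ρt)_B = 104.14126 (in km·g cm⁻³).
e = (29.732 − 37.34) − (76.6221928 − 104.14126) / 3.224 = 0.928 km.

0.928 km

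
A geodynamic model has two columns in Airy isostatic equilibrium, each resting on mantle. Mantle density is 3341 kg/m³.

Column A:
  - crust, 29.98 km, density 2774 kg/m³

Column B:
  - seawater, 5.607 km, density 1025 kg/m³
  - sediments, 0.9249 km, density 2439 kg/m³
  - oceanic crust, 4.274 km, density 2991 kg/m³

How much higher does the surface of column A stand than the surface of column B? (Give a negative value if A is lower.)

0.504 km

For any compensation level in the mantle, the mantle terms cancel and isostasy reduces to e = (Σt_A − Σt_B) − (Σ(ρt)_A − Σ(ρt)_B) / ρ_m.
Σt_A = 29.98 km; Σt_B = 10.8059 km; Σ(ρt)_A = 83164.52; Σ(ρt)_B = 20786.5401 (in km·kg/m³).
e = (29.98 − 10.8059) − (83164.52 − 20786.5401) / 3341 = 0.504 km.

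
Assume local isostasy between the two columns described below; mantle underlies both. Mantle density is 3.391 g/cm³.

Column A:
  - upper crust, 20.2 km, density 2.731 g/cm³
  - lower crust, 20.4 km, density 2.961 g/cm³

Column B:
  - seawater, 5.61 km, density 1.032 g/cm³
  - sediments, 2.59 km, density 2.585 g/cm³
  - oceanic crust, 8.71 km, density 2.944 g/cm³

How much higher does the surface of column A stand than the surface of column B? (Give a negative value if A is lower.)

For any compensation level in the mantle, the mantle terms cancel and isostasy reduces to e = (Σt_A − Σt_B) − (Σ(ρt)_A − Σ(ρt)_B) / ρ_m.
Σt_A = 40.6 km; Σt_B = 16.91 km; Σ(ρt)_A = 115.5706; Σ(ρt)_B = 38.12691 (in km·g/cm³).
e = (40.6 − 16.91) − (115.5706 − 38.12691) / 3.391 = 0.852 km.

0.852 km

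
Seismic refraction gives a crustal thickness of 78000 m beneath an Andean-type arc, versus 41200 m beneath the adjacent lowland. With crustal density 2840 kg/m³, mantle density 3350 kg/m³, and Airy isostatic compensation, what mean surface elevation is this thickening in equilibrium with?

Excess crust Δ = 78000 m − 41200 m = 36800 m, split between elevation h and root r with h + r = Δ.
Airy balance ρ_c h = (ρ_m − ρ_c) r gives r = h ρ_c/(ρ_m − ρ_c), so h (1 + ρ_c/(ρ_m − ρ_c)) = Δ, i.e. h = Δ (ρ_m − ρ_c)/ρ_m.
h = 36800 m × 510/3350 = 5600 m.

5600 m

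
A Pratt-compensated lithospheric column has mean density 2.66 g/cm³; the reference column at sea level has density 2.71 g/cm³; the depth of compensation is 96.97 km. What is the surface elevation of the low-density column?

ρ_ref D = ρ (D + h) → h = D (ρ_ref − ρ)/ρ.
h = 96.97 km × (2.71 − 2.66)/2.66 = 1.82 km.

1.82 km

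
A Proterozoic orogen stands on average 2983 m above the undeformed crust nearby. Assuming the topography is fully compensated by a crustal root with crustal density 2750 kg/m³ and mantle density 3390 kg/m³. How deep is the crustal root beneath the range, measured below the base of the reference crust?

12800 m

Isostatic balance requires: the weight of the topography is balanced by the buoyancy of the root, ρ_c h = (ρ_m − ρ_c) r.
r = h · ρ_c / (ρ_m − ρ_c) = 2983 m × 2750 / (3390 − 2750) = 12800 m.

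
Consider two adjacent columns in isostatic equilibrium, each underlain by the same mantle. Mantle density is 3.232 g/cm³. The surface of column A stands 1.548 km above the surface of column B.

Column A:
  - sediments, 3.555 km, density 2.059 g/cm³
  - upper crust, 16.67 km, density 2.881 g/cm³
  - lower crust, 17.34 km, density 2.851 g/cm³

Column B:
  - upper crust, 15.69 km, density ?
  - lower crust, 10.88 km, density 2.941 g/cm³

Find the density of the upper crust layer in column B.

2.69 g/cm³

Take the compensation level at the base of the deeper column (depth z_c below the surface of column A) and equate Σ ρ_i t_i down to z_c; mantle fills any gap and the z_c terms cancel.
Column A: 3.555×2.059 + 16.67×2.881 + 17.34×2.851 + (z_c − 37.565)×3.232
Column B: 1.548×0 + 15.69×ρ + 10.88×2.941 + (z_c − 1.548 − 26.57)×3.232
The z_c×3.232 term appears on both sides and cancels. Collect the known terms of each column as K = Σ(ρt)_known − 3.232 × (depth of known layers): K_A = 104.782355 − 3.232×37.565 = −16.627725; K_B = 31.99808 − 3.232×(1.548 + 26.57) = −58.879296.
Balance: K_A = K_B + 15.69×ρ, so ρ = (K_A − K_B)/15.69 = 42.2516/15.69 = 2.69 g/cm³.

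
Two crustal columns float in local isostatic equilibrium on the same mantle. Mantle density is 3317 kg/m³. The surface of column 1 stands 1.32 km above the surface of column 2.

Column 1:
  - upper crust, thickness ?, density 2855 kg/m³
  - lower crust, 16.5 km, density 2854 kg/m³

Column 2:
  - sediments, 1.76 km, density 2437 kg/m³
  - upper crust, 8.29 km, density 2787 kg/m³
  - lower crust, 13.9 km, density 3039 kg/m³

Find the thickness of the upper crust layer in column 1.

14.2 km

Take the compensation level at the base of the deeper column (depth z_c below the surface of column 1) and equate Σ ρ_i t_i down to z_c; mantle fills any gap and the z_c terms cancel.
Column 1: x×2855 + 16.5×2854 + (z_c − 16.5 − x)×3317
Column 2: 1.32×0 + 1.76×2437 + 8.29×2787 + 13.9×3039 + (z_c − 1.32 − 23.95)×3317
The z_c×3317 term appears on both sides and cancels. Collect the known terms of each column as K = Σ(ρt)_known − 3317 × (depth of known layers): K_1 = 47091 − 3317×16.5 = −7639.5; K_2 = 69635.45 − 3317×(1.32 + 23.95) = −14185.14.
Balance: K_1 − x×(3317 − 2855) = K_2, so x = (K_1 − K_2)/(3317 − 2855) = 6545.64/462 = 14.2 km.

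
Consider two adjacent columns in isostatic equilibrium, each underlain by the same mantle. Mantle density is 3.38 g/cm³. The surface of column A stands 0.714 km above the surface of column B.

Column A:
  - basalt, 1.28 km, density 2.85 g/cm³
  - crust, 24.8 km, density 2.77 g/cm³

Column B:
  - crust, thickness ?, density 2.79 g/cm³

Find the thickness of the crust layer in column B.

Take the compensation level at the base of the deeper column (depth z_c below the surface of column A) and equate Σ ρ_i t_i down to z_c; mantle fills any gap and the z_c terms cancel.
Column A: 1.28×2.85 + 24.8×2.77 + (z_c − 26.08)×3.38
Column B: 0.714×0 + x×2.79 + (z_c − 0.714 − 0 − x)×3.38
The z_c×3.38 term appears on both sides and cancels. Collect the known terms of each column as K = Σ(ρt)_known − 3.38 × (depth of known layers): K_A = 72.344 − 3.38×26.08 = −15.8064; K_B = 0 − 3.38×(0.714 + 0) = −2.41332.
Balance: K_A = K_B − x×(3.38 − 2.79), so x = (K_B − K_A)/(3.38 − 2.79) = 13.3931/0.59 = 22.7 km.

22.7 km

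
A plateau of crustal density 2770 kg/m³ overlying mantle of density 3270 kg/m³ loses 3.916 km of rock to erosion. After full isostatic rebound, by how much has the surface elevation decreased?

Rebound u = e ρ_c/ρ_m = 3.916 km × 2770/3270 = 3.317 km.
Net surface drop = e − u = 3.916 km − 3.317 km = e (ρ_m − ρ_c)/ρ_m = 0.599 km.

0.599 km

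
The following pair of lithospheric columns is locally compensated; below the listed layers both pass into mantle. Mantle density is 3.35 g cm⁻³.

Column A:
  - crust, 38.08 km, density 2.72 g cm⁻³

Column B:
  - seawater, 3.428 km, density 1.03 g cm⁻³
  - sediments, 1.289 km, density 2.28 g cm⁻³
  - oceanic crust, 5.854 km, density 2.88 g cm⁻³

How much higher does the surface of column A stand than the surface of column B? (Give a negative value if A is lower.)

For any compensation level in the mantle, the mantle terms cancel and isostasy reduces to e = (Σt_A − Σt_B) − (Σ(ρt)_A − Σ(ρt)_B) / ρ_m.
Σt_A = 38.08 km; Σt_B = 10.571 km; Σ(ρt)_A = 103.5776; Σ(ρt)_B = 23.32928 (in km·g cm⁻³).
e = (38.08 − 10.571) − (103.5776 − 23.32928) / 3.35 = 3.55 km.

3.55 km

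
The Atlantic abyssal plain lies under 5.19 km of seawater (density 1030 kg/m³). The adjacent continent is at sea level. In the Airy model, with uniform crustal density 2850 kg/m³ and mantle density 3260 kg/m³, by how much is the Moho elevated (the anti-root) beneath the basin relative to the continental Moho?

By Archimedes' principle applied to the lithosphere: replacing crust with seawater at the top is compensated by replacing crust with mantle at the base: d (ρ_c − ρ_w) = a (ρ_m − ρ_c).
a = d (ρ_c − ρ_w)/(ρ_m − ρ_c) = 5.19 km × 1820/410 = 23 km.

23 km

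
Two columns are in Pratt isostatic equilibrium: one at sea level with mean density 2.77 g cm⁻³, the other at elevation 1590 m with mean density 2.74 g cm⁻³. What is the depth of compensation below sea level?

ρ_ref D = ρ (D + h) → D (ρ_ref − ρ) = ρ h.
D = ρ h/(ρ_ref − ρ) = 2.74 × 1590 m/(2.77 − 2.74) = 145000 m.

145000 m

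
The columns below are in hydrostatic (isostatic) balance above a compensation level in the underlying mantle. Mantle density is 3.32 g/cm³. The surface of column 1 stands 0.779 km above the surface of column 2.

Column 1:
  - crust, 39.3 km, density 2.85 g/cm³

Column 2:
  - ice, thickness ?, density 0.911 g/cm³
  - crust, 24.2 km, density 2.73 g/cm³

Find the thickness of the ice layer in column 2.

Take the compensation level at the base of the deeper column (depth z_c below the surface of column 1) and equate Σ ρ_i t_i down to z_c; mantle fills any gap and the z_c terms cancel.
Column 1: 39.3×2.85 + (z_c − 39.3)×3.32
Column 2: 0.779×0 + x×0.911 + 24.2×2.73 + (z_c − 0.779 − 24.2 − x)×3.32
The z_c×3.32 term appears on both sides and cancels. Collect the known terms of each column as K = Σ(ρt)_known − 3.32 × (depth of known layers): K_1 = 112.005 − 3.32×39.3 = −18.471; K_2 = 66.066 − 3.32×(0.779 + 24.2) = −16.86428.
Balance: K_1 = K_2 − x×(3.32 − 0.911), so x = (K_2 − K_1)/(3.32 − 0.911) = 1.60672/2.409 = 0.667 km.

0.667 km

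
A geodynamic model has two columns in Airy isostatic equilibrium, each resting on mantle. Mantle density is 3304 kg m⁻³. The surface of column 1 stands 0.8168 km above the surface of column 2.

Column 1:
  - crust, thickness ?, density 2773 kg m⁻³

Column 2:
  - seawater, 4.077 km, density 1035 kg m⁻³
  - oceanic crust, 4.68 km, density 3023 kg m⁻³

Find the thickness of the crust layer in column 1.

25 km

Take the compensation level at the base of the deeper column (depth z_c below the surface of column 1) and equate Σ ρ_i t_i down to z_c; mantle fills any gap and the z_c terms cancel.
Column 1: x×2773 + (z_c − 0 − x)×3304
Column 2: 0.8168×0 + 4.077×1035 + 4.68×3023 + (z_c − 0.8168 − 8.757)×3304
The z_c×3304 term appears on both sides and cancels. Collect the known terms of each column as K = Σ(ρt)_known − 3304 × (depth of known layers): K_1 = 0 − 3304×0 = 0; K_2 = 18367.335 − 3304×(0.8168 + 8.757) = −13264.5002.
Balance: K_1 − x×(3304 − 2773) = K_2, so x = (K_1 − K_2)/(3304 − 2773) = 13264.5/531 = 25 km.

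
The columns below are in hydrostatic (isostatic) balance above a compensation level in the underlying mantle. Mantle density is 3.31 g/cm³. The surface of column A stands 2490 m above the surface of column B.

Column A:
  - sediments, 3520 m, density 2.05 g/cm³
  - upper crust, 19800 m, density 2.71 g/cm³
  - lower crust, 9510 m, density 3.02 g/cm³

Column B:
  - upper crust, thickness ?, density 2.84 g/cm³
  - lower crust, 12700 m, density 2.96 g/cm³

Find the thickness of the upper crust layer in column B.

13600 m

Take the compensation level at the base of the deeper column (depth z_c below the surface of column A) and equate Σ ρ_i t_i down to z_c; mantle fills any gap and the z_c terms cancel.
Column A: 3520×2.05 + 19800×2.71 + 9510×3.02 + (z_c − 32830)×3.31
Column B: 2490×0 + x×2.84 + 12700×2.96 + (z_c − 2490 − 12700 − x)×3.31
The z_c×3.31 term appears on both sides and cancels. Collect the known terms of each column as K = Σ(ρt)_known − 3.31 × (depth of known layers): K_A = 89594.2 − 3.31×32830 = −19073.1; K_B = 37592 − 3.31×(2490 + 12700) = −12686.9.
Balance: K_A = K_B − x×(3.31 − 2.84), so x = (K_B − K_A)/(3.31 − 2.84) = 6386.2/0.47 = 13600 m.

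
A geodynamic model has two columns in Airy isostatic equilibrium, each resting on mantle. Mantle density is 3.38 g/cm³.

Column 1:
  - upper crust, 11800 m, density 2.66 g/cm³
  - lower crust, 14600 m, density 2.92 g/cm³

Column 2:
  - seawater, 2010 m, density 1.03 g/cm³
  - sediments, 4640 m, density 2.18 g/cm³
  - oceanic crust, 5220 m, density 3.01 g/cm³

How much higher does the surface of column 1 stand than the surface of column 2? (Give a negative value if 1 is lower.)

For any compensation level in the mantle, the mantle terms cancel and isostasy reduces to e = (Σt_1 − Σt_2) − (Σ(ρt)_1 − Σ(ρt)_2) / ρ_m.
Σt_1 = 26400 m; Σt_2 = 11870 m; Σ(ρt)_1 = 74020; Σ(ρt)_2 = 27897.7 (in m·g/cm³).
e = (26400 − 11870) − (74020 − 27897.7) / 3.38 = 884 m.

884 m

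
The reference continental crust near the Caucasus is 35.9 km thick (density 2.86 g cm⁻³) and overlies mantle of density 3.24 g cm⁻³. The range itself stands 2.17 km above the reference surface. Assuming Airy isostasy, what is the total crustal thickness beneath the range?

Root depth r = h ρ_c / (ρ_m − ρ_c) = 2.17 km × 2.86 / 0.38 = 16.33 km.
Total thickness = T + h + r = 35.9 km + 2.17 km + 16.33 km = 54.4 km.

54.4 km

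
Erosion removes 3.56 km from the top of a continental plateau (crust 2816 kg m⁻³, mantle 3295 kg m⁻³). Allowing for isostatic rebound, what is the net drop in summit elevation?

Rebound u = e ρ_c/ρ_m = 3.56 km × 2816/3295 = 3.042 km.
Net surface drop = e − u = 3.56 km − 3.042 km = e (ρ_m − ρ_c)/ρ_m = 0.518 km.

0.518 km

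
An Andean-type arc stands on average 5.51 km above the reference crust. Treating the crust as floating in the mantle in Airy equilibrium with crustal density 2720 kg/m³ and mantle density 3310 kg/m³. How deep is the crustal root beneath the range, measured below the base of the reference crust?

Balancing pressure at the compensation depth: the weight of the topography is balanced by the buoyancy of the root, ρ_c h = (ρ_m − ρ_c) r.
r = h · ρ_c / (ρ_m − ρ_c) = 5.51 km × 2720 / (3310 − 2720) = 25.4 km.

25.4 km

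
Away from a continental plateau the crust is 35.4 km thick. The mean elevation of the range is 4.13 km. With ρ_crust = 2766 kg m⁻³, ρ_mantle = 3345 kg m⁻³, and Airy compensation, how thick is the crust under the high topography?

Root depth r = h ρ_c / (ρ_m − ρ_c) = 4.13 km × 2766 / 579 = 19.73 km.
Total thickness = T + h + r = 35.4 km + 4.13 km + 19.73 km = 59.3 km.

59.3 km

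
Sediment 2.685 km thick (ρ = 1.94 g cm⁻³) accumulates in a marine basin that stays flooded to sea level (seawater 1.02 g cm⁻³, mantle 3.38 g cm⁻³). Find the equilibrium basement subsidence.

1.05 km

Submarine loading: the sediment displaces seawater, and the subsidence is in turn flooded, so s (ρ_m − ρ_w) = t (ρ_sed − ρ_w).
s = 2.685 km × (1.94 − 1.02) / (3.38 − 1.02) = 1.05 km.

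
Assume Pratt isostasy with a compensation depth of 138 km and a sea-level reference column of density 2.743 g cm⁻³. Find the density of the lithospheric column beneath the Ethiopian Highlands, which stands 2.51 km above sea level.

Pratt balance: ρ_ref D = ρ (D + h).
ρ = ρ_ref D/(D + h) = 2.743 × 138 km/(138 km + 2.51 km) = 2.69 g cm⁻³.

2.69 g cm⁻³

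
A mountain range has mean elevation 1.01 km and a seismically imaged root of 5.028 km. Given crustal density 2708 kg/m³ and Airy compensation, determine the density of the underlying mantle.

3250 kg/m³

Airy balance: ρ_c h = (ρ_m − ρ_c) r → ρ_m = ρ_c (1 + h/r).
ρ_m = 2708 × (1 + 1.01 km/5.028 km) = 3250 kg/m³.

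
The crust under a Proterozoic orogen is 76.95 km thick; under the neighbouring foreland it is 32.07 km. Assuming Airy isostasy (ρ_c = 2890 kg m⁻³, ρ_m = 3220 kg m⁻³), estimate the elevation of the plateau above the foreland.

4.6 km

Excess crust Δ = 76.95 km − 32.07 km = 44.88 km, split between elevation h and root r with h + r = Δ.
Airy balance ρ_c h = (ρ_m − ρ_c) r gives r = h ρ_c/(ρ_m − ρ_c), so h (1 + ρ_c/(ρ_m − ρ_c)) = Δ, i.e. h = Δ (ρ_m − ρ_c)/ρ_m.
h = 44.88 km × 330/3220 = 4.6 km.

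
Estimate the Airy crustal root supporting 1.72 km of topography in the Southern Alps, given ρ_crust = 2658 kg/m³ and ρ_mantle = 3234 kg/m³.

7.94 km

In Airy isostatic equilibrium: the weight of the topography is balanced by the buoyancy of the root, ρ_c h = (ρ_m − ρ_c) r.
r = h · ρ_c / (ρ_m − ρ_c) = 1.72 km × 2658 / (3234 − 2658) = 7.94 km.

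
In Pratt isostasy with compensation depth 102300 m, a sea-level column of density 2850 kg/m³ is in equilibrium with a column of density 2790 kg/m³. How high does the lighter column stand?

2200 m

ρ_ref D = ρ (D + h) → h = D (ρ_ref − ρ)/ρ.
h = 102300 m × (2850 − 2790)/2790 = 2200 m.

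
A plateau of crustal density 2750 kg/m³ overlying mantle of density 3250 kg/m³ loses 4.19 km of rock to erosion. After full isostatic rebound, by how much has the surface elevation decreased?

Rebound u = e ρ_c/ρ_m = 4.19 km × 2750/3250 = 3.545 km.
Net surface drop = e − u = 4.19 km − 3.545 km = e (ρ_m − ρ_c)/ρ_m = 0.645 km.

0.645 km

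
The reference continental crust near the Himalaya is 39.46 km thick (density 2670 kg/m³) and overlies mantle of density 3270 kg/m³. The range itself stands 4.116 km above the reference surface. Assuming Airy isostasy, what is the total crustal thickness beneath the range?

Root depth r = h ρ_c / (ρ_m − ρ_c) = 4.116 km × 2670 / 600 = 18.32 km.
Total thickness = T + h + r = 39.46 km + 4.116 km + 18.32 km = 61.9 km.

61.9 km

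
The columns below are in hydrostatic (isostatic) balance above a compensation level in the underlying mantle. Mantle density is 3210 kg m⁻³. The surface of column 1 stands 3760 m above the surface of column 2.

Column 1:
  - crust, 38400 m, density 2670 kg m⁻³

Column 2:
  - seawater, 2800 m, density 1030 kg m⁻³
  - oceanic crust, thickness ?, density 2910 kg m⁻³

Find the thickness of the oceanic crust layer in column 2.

8540 m

Take the compensation level at the base of the deeper column (depth z_c below the surface of column 1) and equate Σ ρ_i t_i down to z_c; mantle fills any gap and the z_c terms cancel.
Column 1: 38400×2670 + (z_c − 38400)×3210
Column 2: 3760×0 + 2800×1030 + x×2910 + (z_c − 3760 − 2800 − x)×3210
The z_c×3210 term appears on both sides and cancels. Collect the known terms of each column as K = Σ(ρt)_known − 3210 × (depth of known layers): K_1 = 102528000 − 3210×38400 = −20736000; K_2 = 2884000 − 3210×(3760 + 2800) = −18173600.
Balance: K_1 = K_2 − x×(3210 − 2910), so x = (K_2 − K_1)/(3210 − 2910) = 2562400/300 = 8540 m.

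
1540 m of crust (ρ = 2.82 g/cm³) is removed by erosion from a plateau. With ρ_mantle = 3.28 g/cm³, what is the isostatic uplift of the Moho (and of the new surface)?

1320 m

Unloading: uplift u = e ρ_c/ρ_m = 1540 m × 2.82/3.28 = 1320 m.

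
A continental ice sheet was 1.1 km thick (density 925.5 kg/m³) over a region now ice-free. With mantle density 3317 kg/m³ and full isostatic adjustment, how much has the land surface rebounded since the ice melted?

0.307 km

Removing the load lets mantle flow back in; uplift u satisfies ρ_ice t = ρ_m u.
u = t ρ_ice/ρ_m = 1.1 km × 925.5/3317 = 0.307 km.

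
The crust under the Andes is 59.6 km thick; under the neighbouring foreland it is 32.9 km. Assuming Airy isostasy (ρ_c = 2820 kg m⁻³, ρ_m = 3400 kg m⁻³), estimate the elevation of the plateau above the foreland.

4.55 km

Excess crust Δ = 59.6 km − 32.9 km = 26.7 km, split between elevation h and root r with h + r = Δ.
Airy balance ρ_c h = (ρ_m − ρ_c) r gives r = h ρ_c/(ρ_m − ρ_c), so h (1 + ρ_c/(ρ_m − ρ_c)) = Δ, i.e. h = Δ (ρ_m − ρ_c)/ρ_m.
h = 26.7 km × 580/3400 = 4.55 km.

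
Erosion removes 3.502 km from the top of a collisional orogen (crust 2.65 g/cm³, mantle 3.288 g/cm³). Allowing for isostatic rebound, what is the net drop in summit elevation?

Rebound u = e ρ_c/ρ_m = 3.502 km × 2.65/3.288 = 2.822 km.
Net surface drop = e − u = 3.502 km − 2.822 km = e (ρ_m − ρ_c)/ρ_m = 0.68 km.

0.68 km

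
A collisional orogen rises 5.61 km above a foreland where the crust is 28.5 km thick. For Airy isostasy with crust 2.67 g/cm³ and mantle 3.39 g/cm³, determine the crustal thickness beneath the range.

Root depth r = h ρ_c / (ρ_m − ρ_c) = 5.61 km × 2.67 / 0.72 = 20.8 km.
Total thickness = T + h + r = 28.5 km + 5.61 km + 20.8 km = 54.9 km.

54.9 km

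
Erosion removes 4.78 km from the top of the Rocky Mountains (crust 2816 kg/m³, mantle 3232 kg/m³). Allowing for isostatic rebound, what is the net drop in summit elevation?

Rebound u = e ρ_c/ρ_m = 4.78 km × 2816/3232 = 4.165 km.
Net surface drop = e − u = 4.78 km − 4.165 km = e (ρ_m − ρ_c)/ρ_m = 0.615 km.

0.615 km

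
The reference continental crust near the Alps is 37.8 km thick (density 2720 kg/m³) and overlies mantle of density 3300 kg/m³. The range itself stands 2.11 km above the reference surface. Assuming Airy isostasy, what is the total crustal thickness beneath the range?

49.8 km

Root depth r = h ρ_c / (ρ_m − ρ_c) = 2.11 km × 2720 / 580 = 9.895 km.
Total thickness = T + h + r = 37.8 km + 2.11 km + 9.895 km = 49.8 km.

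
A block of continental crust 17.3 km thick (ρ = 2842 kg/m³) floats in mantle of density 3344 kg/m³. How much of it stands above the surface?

Floating equilibrium: submerged depth d = t ρ_obj/ρ_fluid = 17.3 km × 2842/3344 = 14.7 km.
Freeboard = t − d = 17.3 km − 14.7 km = 2.6 km.

2.6 km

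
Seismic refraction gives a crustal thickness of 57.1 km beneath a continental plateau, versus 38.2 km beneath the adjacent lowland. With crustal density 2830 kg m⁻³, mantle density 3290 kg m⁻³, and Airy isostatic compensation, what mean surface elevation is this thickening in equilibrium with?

2.64 km

Excess crust Δ = 57.1 km − 38.2 km = 18.9 km, split between elevation h and root r with h + r = Δ.
Airy balance ρ_c h = (ρ_m − ρ_c) r gives r = h ρ_c/(ρ_m − ρ_c), so h (1 + ρ_c/(ρ_m − ρ_c)) = Δ, i.e. h = Δ (ρ_m − ρ_c)/ρ_m.
h = 18.9 km × 460/3290 = 2.64 km.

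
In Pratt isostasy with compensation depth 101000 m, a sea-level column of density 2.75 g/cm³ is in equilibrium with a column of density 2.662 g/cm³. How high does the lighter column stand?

ρ_ref D = ρ (D + h) → h = D (ρ_ref − ρ)/ρ.
h = 101000 m × (2.75 − 2.662)/2.662 = 3340 m.

3340 m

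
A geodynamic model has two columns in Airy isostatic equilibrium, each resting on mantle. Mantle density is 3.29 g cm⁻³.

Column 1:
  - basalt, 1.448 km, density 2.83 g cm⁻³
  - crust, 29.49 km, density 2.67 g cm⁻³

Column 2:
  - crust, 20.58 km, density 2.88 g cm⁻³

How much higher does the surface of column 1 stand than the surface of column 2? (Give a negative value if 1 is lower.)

3.2 km

For any compensation level in the mantle, the mantle terms cancel and isostasy reduces to e = (Σt_1 − Σt_2) − (Σ(ρt)_1 − Σ(ρt)_2) / ρ_m.
Σt_1 = 30.938 km; Σt_2 = 20.58 km; Σ(ρt)_1 = 82.83614; Σ(ρt)_2 = 59.2704 (in km·g cm⁻³).
e = (30.938 − 20.58) − (82.83614 − 59.2704) / 3.29 = 3.2 km.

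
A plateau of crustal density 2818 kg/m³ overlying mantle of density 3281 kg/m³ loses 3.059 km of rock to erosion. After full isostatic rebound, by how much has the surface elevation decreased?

0.432 km

Rebound u = e ρ_c/ρ_m = 3.059 km × 2818/3281 = 2.627 km.
Net surface drop = e − u = 3.059 km − 2.627 km = e (ρ_m − ρ_c)/ρ_m = 0.432 km.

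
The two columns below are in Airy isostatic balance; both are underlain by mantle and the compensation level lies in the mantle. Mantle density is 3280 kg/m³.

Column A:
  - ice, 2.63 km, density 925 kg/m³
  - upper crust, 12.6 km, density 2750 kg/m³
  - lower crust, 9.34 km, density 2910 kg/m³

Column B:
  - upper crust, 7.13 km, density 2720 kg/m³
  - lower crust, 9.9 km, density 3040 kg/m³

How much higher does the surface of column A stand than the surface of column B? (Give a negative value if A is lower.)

For any compensation level in the mantle, the mantle terms cancel and isostasy reduces to e = (Σt_A − Σt_B) − (Σ(ρt)_A − Σ(ρt)_B) / ρ_m.
Σt_A = 24.57 km; Σt_B = 17.03 km; Σ(ρt)_A = 64262.15; Σ(ρt)_B = 49489.6 (in km·kg/m³).
e = (24.57 − 17.03) − (64262.15 − 49489.6) / 3280 = 3.04 km.

3.04 km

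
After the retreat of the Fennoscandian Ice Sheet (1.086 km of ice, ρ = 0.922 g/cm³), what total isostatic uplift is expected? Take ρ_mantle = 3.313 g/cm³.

0.302 km

Removing the load lets mantle flow back in; uplift u satisfies ρ_ice t = ρ_m u.
u = t ρ_ice/ρ_m = 1.086 km × 0.922/3.313 = 0.302 km.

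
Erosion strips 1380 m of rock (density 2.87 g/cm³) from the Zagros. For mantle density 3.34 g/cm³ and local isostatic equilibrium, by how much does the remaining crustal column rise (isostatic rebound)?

1190 m

Unloading: uplift u = e ρ_c/ρ_m = 1380 m × 2.87/3.34 = 1190 m.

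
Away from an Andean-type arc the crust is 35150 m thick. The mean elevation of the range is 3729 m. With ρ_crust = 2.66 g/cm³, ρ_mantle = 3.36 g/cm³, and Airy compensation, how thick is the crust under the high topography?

Root depth r = h ρ_c / (ρ_m − ρ_c) = 3729 m × 2.66 / 0.7 = 14170 m.
Total thickness = T + h + r = 35150 m + 3729 m + 14170 m = 53000 m.

53000 m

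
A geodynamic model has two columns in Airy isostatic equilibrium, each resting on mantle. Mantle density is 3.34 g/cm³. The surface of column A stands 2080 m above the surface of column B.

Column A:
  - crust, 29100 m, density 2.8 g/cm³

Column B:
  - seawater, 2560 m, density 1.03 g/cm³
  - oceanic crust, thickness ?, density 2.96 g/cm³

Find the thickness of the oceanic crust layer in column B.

Take the compensation level at the base of the deeper column (depth z_c below the surface of column A) and equate Σ ρ_i t_i down to z_c; mantle fills any gap and the z_c terms cancel.
Column A: 29100×2.8 + (z_c − 29100)×3.34
Column B: 2080×0 + 2560×1.03 + x×2.96 + (z_c − 2080 − 2560 − x)×3.34
The z_c×3.34 term appears on both sides and cancels. Collect the known terms of each column as K = Σ(ρt)_known − 3.34 × (depth of known layers): K_A = 81480 − 3.34×29100 = −15714; K_B = 2636.8 − 3.34×(2080 + 2560) = −12860.8.
Balance: K_A = K_B − x×(3.34 − 2.96), so x = (K_B − K_A)/(3.34 − 2.96) = 2853.2/0.38 = 7510 m.

7510 m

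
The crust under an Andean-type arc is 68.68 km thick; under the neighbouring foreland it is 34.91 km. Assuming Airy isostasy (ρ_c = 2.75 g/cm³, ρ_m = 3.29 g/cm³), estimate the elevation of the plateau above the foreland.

Excess crust Δ = 68.68 km − 34.91 km = 33.77 km, split between elevation h and root r with h + r = Δ.
Airy balance ρ_c h = (ρ_m − ρ_c) r gives r = h ρ_c/(ρ_m − ρ_c), so h (1 + ρ_c/(ρ_m − ρ_c)) = Δ, i.e. h = Δ (ρ_m − ρ_c)/ρ_m.
h = 33.77 km × 0.54/3.29 = 5.54 km.

5.54 km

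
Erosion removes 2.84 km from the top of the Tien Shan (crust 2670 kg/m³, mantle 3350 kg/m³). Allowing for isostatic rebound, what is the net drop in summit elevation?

Rebound u = e ρ_c/ρ_m = 2.84 km × 2670/3350 = 2.264 km.
Net surface drop = e − u = 2.84 km − 2.264 km = e (ρ_m − ρ_c)/ρ_m = 0.576 km.

0.576 km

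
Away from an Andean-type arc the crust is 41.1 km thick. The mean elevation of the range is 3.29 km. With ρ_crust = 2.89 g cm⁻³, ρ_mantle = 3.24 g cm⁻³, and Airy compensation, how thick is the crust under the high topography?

71.6 km

Root depth r = h ρ_c / (ρ_m − ρ_c) = 3.29 km × 2.89 / 0.35 = 27.17 km.
Total thickness = T + h + r = 41.1 km + 3.29 km + 27.17 km = 71.6 km.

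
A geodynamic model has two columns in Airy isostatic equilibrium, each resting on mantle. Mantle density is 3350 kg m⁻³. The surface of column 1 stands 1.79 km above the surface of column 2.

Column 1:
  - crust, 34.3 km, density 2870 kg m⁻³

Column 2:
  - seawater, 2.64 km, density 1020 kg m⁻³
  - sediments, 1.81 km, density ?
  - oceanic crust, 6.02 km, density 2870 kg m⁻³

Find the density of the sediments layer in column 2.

Take the compensation level at the base of the deeper column (depth z_c below the surface of column 1) and equate Σ ρ_i t_i down to z_c; mantle fills any gap and the z_c terms cancel.
Column 1: 34.3×2870 + (z_c − 34.3)×3350
Column 2: 1.79×0 + 2.64×1020 + 1.81×ρ + 6.02×2870 + (z_c − 1.79 − 10.47)×3350
The z_c×3350 term appears on both sides and cancels. Collect the known terms of each column as K = Σ(ρt)_known − 3350 × (depth of known layers): K_1 = 98441 − 3350×34.3 = −16464; K_2 = 19970.2 − 3350×(1.79 + 10.47) = −21100.8.
Balance: K_1 = K_2 + 1.81×ρ, so ρ = (K_1 − K_2)/1.81 = 4636.8/1.81 = 2560 kg m⁻³.

2560 kg m⁻³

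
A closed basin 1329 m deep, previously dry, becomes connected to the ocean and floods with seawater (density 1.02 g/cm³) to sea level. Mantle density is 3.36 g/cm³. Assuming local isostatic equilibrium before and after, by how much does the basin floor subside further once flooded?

579 m

After flooding the water column is d + s deep. Its weight must equal the weight of mantle displaced by the extra subsidence s: (d + s) ρ_w = s ρ_m.
s = d ρ_w / (ρ_m − ρ_w) = 1329 m × 1.02/(3.36 − 1.02) = 579 m.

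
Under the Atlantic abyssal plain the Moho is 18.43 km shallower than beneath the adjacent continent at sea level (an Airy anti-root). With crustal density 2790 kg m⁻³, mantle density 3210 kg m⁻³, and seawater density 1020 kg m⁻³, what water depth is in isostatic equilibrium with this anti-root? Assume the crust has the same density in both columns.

4.37 km

Replacing a thickness d of crust by seawater at the top must be balanced by replacing crust with mantle at the base: d (ρ_c − ρ_w) = a (ρ_m − ρ_c).
d = a (ρ_m − ρ_c)/(ρ_c − ρ_w) = 18.43 km × 420/1770 = 4.37 km.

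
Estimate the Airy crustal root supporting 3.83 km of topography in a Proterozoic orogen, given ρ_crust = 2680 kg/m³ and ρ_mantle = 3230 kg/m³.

18.7 km

For local isostatic compensation: the weight of the topography is balanced by the buoyancy of the root, ρ_c h = (ρ_m − ρ_c) r.
r = h · ρ_c / (ρ_m − ρ_c) = 3.83 km × 2680 / (3230 − 2680) = 18.7 km.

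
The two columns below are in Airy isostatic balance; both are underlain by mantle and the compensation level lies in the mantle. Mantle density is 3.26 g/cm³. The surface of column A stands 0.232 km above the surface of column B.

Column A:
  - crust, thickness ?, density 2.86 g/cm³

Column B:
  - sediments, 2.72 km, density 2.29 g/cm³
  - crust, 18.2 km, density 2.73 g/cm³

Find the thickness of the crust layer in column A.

32.6 km

Take the compensation level at the base of the deeper column (depth z_c below the surface of column A) and equate Σ ρ_i t_i down to z_c; mantle fills any gap and the z_c terms cancel.
Column A: x×2.86 + (z_c − 0 − x)×3.26
Column B: 0.232×0 + 2.72×2.29 + 18.2×2.73 + (z_c − 0.232 − 20.92)×3.26
The z_c×3.26 term appears on both sides and cancels. Collect the known terms of each column as K = Σ(ρt)_known − 3.26 × (depth of known layers): K_A = 0 − 3.26×0 = 0; K_B = 55.9148 − 3.26×(0.232 + 20.92) = −13.04072.
Balance: K_A − x×(3.26 − 2.86) = K_B, so x = (K_A − K_B)/(3.26 − 2.86) = 13.0407/0.4 = 32.6 km.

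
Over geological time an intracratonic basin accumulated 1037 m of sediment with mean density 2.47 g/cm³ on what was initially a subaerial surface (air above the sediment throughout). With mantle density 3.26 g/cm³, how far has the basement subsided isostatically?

Subaerial load: s = t ρ_sed / ρ_m = 1037 m × 2.47/3.26 = 786 m.

786 m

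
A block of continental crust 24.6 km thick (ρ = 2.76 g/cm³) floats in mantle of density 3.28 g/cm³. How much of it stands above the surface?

Floating equilibrium: submerged depth d = t ρ_obj/ρ_fluid = 24.6 km × 2.76/3.28 = 20.7 km.
Freeboard = t − d = 24.6 km − 20.7 km = 3.9 km.

3.9 km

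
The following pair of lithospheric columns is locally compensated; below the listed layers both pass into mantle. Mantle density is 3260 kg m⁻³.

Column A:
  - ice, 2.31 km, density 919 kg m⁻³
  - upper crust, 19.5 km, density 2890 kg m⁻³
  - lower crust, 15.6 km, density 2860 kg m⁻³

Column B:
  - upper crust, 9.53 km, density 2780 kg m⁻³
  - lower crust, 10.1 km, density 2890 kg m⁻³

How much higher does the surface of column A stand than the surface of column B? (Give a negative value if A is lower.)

For any compensation level in the mantle, the mantle terms cancel and isostasy reduces to e = (Σt_A − Σt_B) − (Σ(ρt)_A − Σ(ρt)_B) / ρ_m.
Σt_A = 37.41 km; Σt_B = 19.63 km; Σ(ρt)_A = 103093.89; Σ(ρt)_B = 55682.4 (in km·kg m⁻³).
e = (37.41 − 19.63) − (103093.89 − 55682.4) / 3260 = 3.24 km.

3.24 km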